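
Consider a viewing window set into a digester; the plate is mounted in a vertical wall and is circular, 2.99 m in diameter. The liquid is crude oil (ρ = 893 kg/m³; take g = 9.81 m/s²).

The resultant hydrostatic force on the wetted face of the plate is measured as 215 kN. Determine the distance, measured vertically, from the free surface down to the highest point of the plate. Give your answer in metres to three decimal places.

γ = ρg = 893 × 9.81 / 1000 = 8.76033 kN/m³.
A = π(1.495)² = 7.02154 m².
From F = γ·h_c·A, the centroid depth is h_c = 215/(8.76033 × 7.02154) = 3.49531 m.
The centroid is at the centre, 1.495 m below the top of the plate, so the highest point sits at h_top = 3.49531 − 1.495 = 2.00031 m below the surface.

d_top ≈ 2.000 m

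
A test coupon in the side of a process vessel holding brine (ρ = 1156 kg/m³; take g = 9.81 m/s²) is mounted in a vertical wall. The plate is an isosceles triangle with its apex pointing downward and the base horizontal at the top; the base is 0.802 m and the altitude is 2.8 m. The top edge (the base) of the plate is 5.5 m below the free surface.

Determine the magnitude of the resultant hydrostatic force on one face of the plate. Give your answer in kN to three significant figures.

γ = ρg = 1156 × 9.81 / 1000 = 11.34036 kN/m³.
With the apex down, the centroid sits h/3 = 2.8/3 = 0.933333 m below the base (the top edge), so the centroid depth is h_c = 5.5 + 0.933333 = 6.43333 m.
A = ½ × 0.802 × 2.8 = 1.1228 m².
Resultant F = γ·h_c·A = 11.34036 × 6.43333 × 1.1228 = 81.9153 kN.

F ≈ 81.9 kN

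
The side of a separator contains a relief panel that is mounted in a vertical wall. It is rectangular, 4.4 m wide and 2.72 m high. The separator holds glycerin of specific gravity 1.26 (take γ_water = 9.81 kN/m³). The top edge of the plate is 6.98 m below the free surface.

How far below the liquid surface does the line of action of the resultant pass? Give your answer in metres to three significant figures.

h_p = 8.41 m

γ = 1.26 × 9.81 = 12.3606 kN/m³.
The centroid lies 2.72/2 = 1.36 m below the top edge, so the centroid depth is h_c = 6.98 + 1.36 = 8.34 m.
A = 4.4 × 2.72 = 11.968 m².
Resultant F = γ·h_c·A = 12.3606 × 8.34 × 11.968 = 1233.75 kN.
I_c = b·h³/12 = 4.4 × 2.72³/12 = 7.37867 m⁴.
Centre of pressure: y_p = y_c + I_c/(y_c·A) = 8.34 + 7.37867/(8.34 × 11.968) = 8.34 + 0.0739249 = 8.41392 m along the plane.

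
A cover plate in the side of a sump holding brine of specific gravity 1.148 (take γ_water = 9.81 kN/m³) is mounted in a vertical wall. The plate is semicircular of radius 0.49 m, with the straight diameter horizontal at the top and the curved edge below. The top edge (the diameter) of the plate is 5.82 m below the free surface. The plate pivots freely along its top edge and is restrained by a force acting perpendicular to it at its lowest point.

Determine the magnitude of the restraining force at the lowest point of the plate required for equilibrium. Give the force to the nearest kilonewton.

γ = 1.148 × 9.81 = 11.26188 kN/m³.
The centroid of a semicircle lies 4r/(3π) = 0.207962 m from the diameter, here below the top edge, so the centroid depth is h_c = 5.82 + 0.207962 = 6.02796 m.
A = πr²/2 = π × 0.49²/2 = 0.377148 m².
Resultant F = γ·h_c·A = 11.26188 × 6.02796 × 0.377148 = 25.6031 kN.
I_c = (π/8 − 8/(9π))·r⁴ = 0.109757 × 0.49⁴ = 0.00632727 m⁴.
Centre of pressure: y_p = y_c + I_c/(y_c·A) = 6.02796 + 0.00632727/(6.02796 × 0.377148) = 6.02796 + 0.00278313 = 6.03074 m along the plane.
The resultant acts 0.207962 + 0.00278313 = 0.210745 m (along the plate) below the hinge at the top edge, so the moment about the hinge is M = F × 0.210745 = 25.6031 × 0.210745 = 5.39573 kN·m.
A normal force at the bottom, 0.49 m from the hinge, must supply this moment: P = 5.39573/0.49 = 11.0117 kN.

P ≈ 11 kN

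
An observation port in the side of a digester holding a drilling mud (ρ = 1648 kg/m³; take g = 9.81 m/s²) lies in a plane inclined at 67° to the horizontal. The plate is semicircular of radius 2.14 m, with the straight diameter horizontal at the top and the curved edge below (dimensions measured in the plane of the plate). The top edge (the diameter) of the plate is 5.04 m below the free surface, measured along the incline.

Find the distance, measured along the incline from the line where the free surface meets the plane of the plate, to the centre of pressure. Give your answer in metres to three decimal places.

y_p = 6.002 m

γ = ρg = 1648 × 9.81 / 1000 = 16.16688 kN/m³.
Let θ = 67° be the plate's angle to the horizontal; measure y along the incline from where the plane meets the free surface. Vertical depth h = y·sinθ with sinθ = 0.920505.
The centroid of a semicircle lies 4r/(3π) = 0.908244 m from the diameter, here below the top edge, so y_c = 5.04 + 0.908244 = 5.94824 m and h_c = 5.94824 × 0.920505 = 5.47538 m.
A = πr²/2 = π × 2.14²/2 = 7.19362 m².
Resultant F = γ·h_c·A = 16.16688 × 5.47538 × 7.19362 = 636.778 kN.
I_c = (π/8 − 8/(9π))·r⁴ = 0.109757 × 2.14⁴ = 2.3019 m⁴.
Centre of pressure: y_p = y_c + I_c/(y_c·A) = 5.94824 + 2.3019/(5.94824 × 7.19362) = 5.94824 + 0.0537961 = 6.00204 m along the plane.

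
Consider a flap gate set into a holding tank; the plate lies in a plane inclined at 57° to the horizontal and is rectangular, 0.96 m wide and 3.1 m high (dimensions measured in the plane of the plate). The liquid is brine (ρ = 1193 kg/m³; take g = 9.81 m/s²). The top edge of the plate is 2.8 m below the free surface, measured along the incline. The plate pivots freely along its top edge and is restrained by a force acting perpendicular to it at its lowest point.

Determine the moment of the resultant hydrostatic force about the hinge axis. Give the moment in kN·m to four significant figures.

M ≈ 220.3 kN·m

γ = ρg = 1193 × 9.81 / 1000 = 11.70333 kN/m³.
Let θ = 57° be the plate's angle to the horizontal; measure y along the incline from where the plane meets the free surface. Vertical depth h = y·sinθ with sinθ = 0.838671.
The centroid lies 3.1/2 = 1.55 m below the top edge, so y_c = 2.8 + 1.55 = 4.35 m and h_c = 4.35 × 0.838671 = 3.64822 m.
A = 0.96 × 3.1 = 2.976 m².
Resultant F = γ·h_c·A = 11.70333 × 3.64822 × 2.976 = 127.064 kN.
I_c = b·h³/12 = 0.96 × 3.1³/12 = 2.38328 m⁴.
Centre of pressure: y_p = y_c + I_c/(y_c·A) = 4.35 + 2.38328/(4.35 × 2.976) = 4.35 + 0.1841 = 4.5341 m along the plane.
The resultant acts 1.55 + 0.1841 = 1.7341 m (along the plate) below the hinge at the top edge, so the moment about the hinge is M = F × 1.7341 = 127.064 × 1.7341 = 220.342 kN·m.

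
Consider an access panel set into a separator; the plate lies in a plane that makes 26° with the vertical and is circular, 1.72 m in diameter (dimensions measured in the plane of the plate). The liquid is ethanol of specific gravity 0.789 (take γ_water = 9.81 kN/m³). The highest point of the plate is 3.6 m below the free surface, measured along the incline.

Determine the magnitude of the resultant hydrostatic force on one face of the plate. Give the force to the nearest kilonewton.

F ≈ 72 kN

γ = 0.789 × 9.81 = 7.74009 kN/m³.
The plate makes 26° with the vertical, i.e. θ = 90° − 26° = 64° to the horizontal. Measuring y along the incline from the free-surface line, vertical depth h = y·sinθ with sinθ = 0.898794.
The centroid is at the centre, 0.86 m below the top of the plate, so y_c = 3.6 + 0.86 = 4.46 m and h_c = 4.46 × 0.898794 = 4.00862 m.
A = π(0.86)² = 2.32352 m².
Resultant F = γ·h_c·A = 7.74009 × 4.00862 × 2.32352 = 72.092 kN.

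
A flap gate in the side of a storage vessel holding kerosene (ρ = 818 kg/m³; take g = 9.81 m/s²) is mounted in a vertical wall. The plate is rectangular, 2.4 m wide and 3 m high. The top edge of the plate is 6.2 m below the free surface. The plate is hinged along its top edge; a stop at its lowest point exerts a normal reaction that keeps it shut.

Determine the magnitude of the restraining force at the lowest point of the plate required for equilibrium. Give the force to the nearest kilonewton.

γ = ρg = 818 × 9.81 / 1000 = 8.02458 kN/m³.
The centroid lies 3/2 = 1.5 m below the top edge, so the centroid depth is h_c = 6.2 + 1.5 = 7.7 m.
A = 2.4 × 3 = 7.2 m².
Resultant F = γ·h_c·A = 8.02458 × 7.7 × 7.2 = 444.883 kN.
I_c = b·h³/12 = 2.4 × 3³/12 = 5.4 m⁴.
Centre of pressure: y_p = y_c + I_c/(y_c·A) = 7.7 + 5.4/(7.7 × 7.2) = 7.7 + 0.0974026 = 7.7974 m along the plane.
The resultant acts 1.5 + 0.0974026 = 1.5974 m (along the plate) below the hinge at the top edge, so the moment about the hinge is M = F × 1.5974 = 444.883 × 1.5974 = 710.656 kN·m.
A normal force at the bottom, 3 m from the hinge, must supply this moment: P = 710.656/3 = 236.885 kN.

P ≈ 237 kN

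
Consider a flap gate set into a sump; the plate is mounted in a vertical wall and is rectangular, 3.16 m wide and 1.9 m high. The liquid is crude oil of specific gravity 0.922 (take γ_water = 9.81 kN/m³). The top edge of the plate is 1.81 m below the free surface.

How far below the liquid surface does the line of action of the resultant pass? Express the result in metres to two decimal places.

h_p = 2.87 m

γ = 0.922 × 9.81 = 9.04482 kN/m³.
The centroid lies 1.9/2 = 0.95 m below the top edge, so the centroid depth is h_c = 1.81 + 0.95 = 2.76 m.
A = 3.16 × 1.9 = 6.004 m².
Resultant F = γ·h_c·A = 9.04482 × 2.76 × 6.004 = 149.882 kN.
I_c = b·h³/12 = 3.16 × 1.9³/12 = 1.8062 m⁴.
Centre of pressure: y_p = y_c + I_c/(y_c·A) = 2.76 + 1.8062/(2.76 × 6.004) = 2.76 + 0.108997 = 2.869 m along the plane.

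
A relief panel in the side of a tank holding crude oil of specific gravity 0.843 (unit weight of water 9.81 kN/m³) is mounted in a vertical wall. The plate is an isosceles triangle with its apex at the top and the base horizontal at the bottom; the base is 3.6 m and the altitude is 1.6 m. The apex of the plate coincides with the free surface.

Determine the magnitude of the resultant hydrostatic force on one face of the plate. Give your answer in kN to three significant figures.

F ≈ 25.4 kN

γ = 0.843 × 9.81 = 8.26983 kN/m³.
With the apex up, the centroid sits 2h/3 = 2 × 1.6/3 = 1.06667 m below the apex, so the centroid depth is h_c = 1.06667 m.
A = ½ × 3.6 × 1.6 = 2.88 m².
Resultant F = γ·h_c·A = 8.26983 × 1.06667 × 2.88 = 25.405 kN.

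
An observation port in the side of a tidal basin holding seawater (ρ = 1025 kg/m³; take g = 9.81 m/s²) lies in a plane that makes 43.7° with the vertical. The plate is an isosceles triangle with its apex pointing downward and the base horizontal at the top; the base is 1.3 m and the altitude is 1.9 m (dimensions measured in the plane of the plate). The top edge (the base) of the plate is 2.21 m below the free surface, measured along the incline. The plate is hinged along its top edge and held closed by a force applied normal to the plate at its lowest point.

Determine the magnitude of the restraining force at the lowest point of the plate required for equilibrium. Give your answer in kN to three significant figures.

P ≈ 9.46 kN

γ = ρg = 1025 × 9.81 / 1000 = 10.05525 kN/m³.
The plate makes 43.7° with the vertical, i.e. θ = 90° − 43.7° = 46.3° to the horizontal. Measuring y along the incline from the free-surface line, vertical depth h = y·sinθ with sinθ = 0.722967.
With the apex down, the centroid sits h/3 = 1.9/3 = 0.633333 m below the base (the top edge), so y_c = 2.21 + 0.633333 = 2.84333 m and h_c = 2.84333 × 0.722967 = 2.05563 m.
A = ½ × 1.3 × 1.9 = 1.235 m².
Resultant F = γ·h_c·A = 10.05525 × 2.05563 × 1.235 = 25.5273 kN.
I_c = b·h³/36 = 1.3 × 1.9³/36 = 0.247686 m⁴.
Centre of pressure: y_p = y_c + I_c/(y_c·A) = 2.84333 + 0.247686/(2.84333 × 1.235) = 2.84333 + 0.0705354 = 2.91387 m along the plane.
The resultant acts 0.633333 + 0.0705354 = 0.703868 m (along the plate) below the hinge at the top edge, so the moment about the hinge is M = F × 0.703868 = 25.5273 × 0.703868 = 17.9678 kN·m.
A normal force at the bottom, 1.9 m from the hinge, must supply this moment: P = 17.9678/1.9 = 9.45674 kN.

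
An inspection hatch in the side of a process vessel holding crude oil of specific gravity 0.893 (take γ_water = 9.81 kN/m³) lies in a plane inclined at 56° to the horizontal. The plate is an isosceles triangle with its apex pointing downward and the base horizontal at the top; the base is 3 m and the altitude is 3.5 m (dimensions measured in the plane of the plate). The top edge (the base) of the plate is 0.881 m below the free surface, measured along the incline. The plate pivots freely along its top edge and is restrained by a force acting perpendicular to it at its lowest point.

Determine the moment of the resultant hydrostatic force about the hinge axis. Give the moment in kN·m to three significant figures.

γ = 0.893 × 9.81 = 8.76033 kN/m³.
Let θ = 56° be the plate's angle to the horizontal; measure y along the incline from where the plane meets the free surface. Vertical depth h = y·sinθ with sinθ = 0.829038.
With the apex down, the centroid sits h/3 = 3.5/3 = 1.16667 m below the base (the top edge), so y_c = 0.881 + 1.16667 = 2.04767 m and h_c = 2.04767 × 0.829038 = 1.6976 m.
A = ½ × 3 × 3.5 = 5.25 m².
Resultant F = γ·h_c·A = 8.76033 × 1.6976 × 5.25 = 78.0756 kN.
I_c = b·h³/36 = 3 × 3.5³/36 = 3.57292 m⁴.
Centre of pressure: y_p = y_c + I_c/(y_c·A) = 2.04767 + 3.57292/(2.04767 × 5.25) = 2.04767 + 0.332356 = 2.38003 m along the plane.
The resultant acts 1.16667 + 0.332356 = 1.49903 m (along the plate) below the hinge at the top edge, so the moment about the hinge is M = F × 1.49903 = 78.0756 × 1.49903 = 117.038 kN·m.

M ≈ 117 kN·m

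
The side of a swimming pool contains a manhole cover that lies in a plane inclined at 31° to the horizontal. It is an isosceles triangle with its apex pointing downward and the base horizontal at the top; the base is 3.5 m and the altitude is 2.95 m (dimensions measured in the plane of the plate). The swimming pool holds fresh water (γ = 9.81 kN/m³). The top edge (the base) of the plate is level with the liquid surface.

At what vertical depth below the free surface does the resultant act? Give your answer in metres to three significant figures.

γ = 9.81 kN/m³.
Let θ = 31° be the plate's angle to the horizontal; measure y along the incline from where the plane meets the free surface. Vertical depth h = y·sinθ with sinθ = 0.515038.
With the apex down, the centroid sits h/3 = 2.95/3 = 0.983333 m below the base (the top edge), so y_c = 0.983333 m and h_c = 0.983333 × 0.515038 = 0.506454 m.
A = ½ × 3.5 × 2.95 = 5.1625 m².
Resultant F = γ·h_c·A = 9.81 × 0.506454 × 5.1625 = 25.6489 kN.
I_c = b·h³/36 = 3.5 × 2.95³/36 = 2.49593 m⁴.
Centre of pressure: y_p = y_c + I_c/(y_c·A) = 0.983333 + 2.49593/(0.983333 × 5.1625) = 0.983333 + 0.491668 = 1.475 m along the plane.
Vertically, h_p = y_p·sinθ = 1.475 × 0.515038 = 0.759681 m.

h_p = 0.760 m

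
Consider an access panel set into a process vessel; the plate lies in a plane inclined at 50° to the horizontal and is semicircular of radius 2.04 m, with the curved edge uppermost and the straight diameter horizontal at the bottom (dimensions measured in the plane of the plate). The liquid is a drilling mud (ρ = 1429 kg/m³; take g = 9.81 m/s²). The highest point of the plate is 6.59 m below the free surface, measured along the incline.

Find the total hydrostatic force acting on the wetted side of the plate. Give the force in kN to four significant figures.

F ≈ 545.0 kN

γ = ρg = 1429 × 9.81 / 1000 = 14.01849 kN/m³.
Let θ = 50° be the plate's angle to the horizontal; measure y along the incline from where the plane meets the free surface. Vertical depth h = y·sinθ with sinθ = 0.766044.
The centroid lies 4r/(3π) = 0.865803 m above the diameter, so r − 4r/(3π) = 2.04 − 0.865803 = 1.1742 m below the topmost point, so y_c = 6.59 + 1.1742 = 7.7642 m and h_c = 7.7642 × 0.766044 = 5.94772 m.
A = πr²/2 = π × 2.04²/2 = 6.53703 m².
Resultant F = γ·h_c·A = 14.01849 × 5.94772 × 6.53703 = 545.045 kN.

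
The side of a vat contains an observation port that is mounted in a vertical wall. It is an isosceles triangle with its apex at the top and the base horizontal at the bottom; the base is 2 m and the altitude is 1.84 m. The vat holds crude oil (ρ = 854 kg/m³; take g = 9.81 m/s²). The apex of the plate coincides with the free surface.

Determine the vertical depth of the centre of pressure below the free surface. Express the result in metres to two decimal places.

γ = ρg = 854 × 9.81 / 1000 = 8.37774 kN/m³.
With the apex up, the centroid sits 2h/3 = 2 × 1.84/3 = 1.22667 m below the apex, so the centroid depth is h_c = 1.22667 m.
A = ½ × 2 × 1.84 = 1.84 m².
Resultant F = γ·h_c·A = 8.37774 × 1.22667 × 1.84 = 18.9092 kN.
I_c = b·h³/36 = 2 × 1.84³/36 = 0.346084 m⁴.
Centre of pressure: y_p = y_c + I_c/(y_c·A) = 1.22667 + 0.346084/(1.22667 × 1.84) = 1.22667 + 0.153333 = 1.38 m along the plane.

h_p = 1.38 m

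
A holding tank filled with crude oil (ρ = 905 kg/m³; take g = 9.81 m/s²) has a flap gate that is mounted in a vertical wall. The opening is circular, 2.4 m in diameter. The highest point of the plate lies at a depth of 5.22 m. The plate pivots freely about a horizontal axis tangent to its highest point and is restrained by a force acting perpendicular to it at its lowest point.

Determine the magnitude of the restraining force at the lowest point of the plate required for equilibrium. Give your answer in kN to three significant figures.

P ≈ 135 kN

γ = ρg = 905 × 9.81 / 1000 = 8.87805 kN/m³.
The centroid is at the centre, 1.2 m below the top of the plate, so the centroid depth is h_c = 5.22 + 1.2 = 6.42 m.
A = π(1.2)² = 4.52389 m².
Resultant F = γ·h_c·A = 8.87805 × 6.42 × 4.52389 = 257.849 kN.
I_c = πr⁴/4 = π × 1.2⁴/4 = 1.6286 m⁴.
Centre of pressure: y_p = y_c + I_c/(y_c·A) = 6.42 + 1.6286/(6.42 × 4.52389) = 6.42 + 0.0560748 = 6.47607 m along the plane.
The resultant acts 1.2 + 0.0560748 = 1.25607 m (along the plate) below the hinge at the top edge, so the moment about the hinge is M = F × 1.25607 = 257.849 × 1.25607 = 323.876 kN·m.
A normal force at the bottom, 2.4 m from the hinge, must supply this moment: P = 323.876/2.4 = 134.948 kN.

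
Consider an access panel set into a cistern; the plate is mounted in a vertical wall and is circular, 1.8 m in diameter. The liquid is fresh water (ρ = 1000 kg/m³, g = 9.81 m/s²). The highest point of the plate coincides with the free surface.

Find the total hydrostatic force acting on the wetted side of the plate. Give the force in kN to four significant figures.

γ = ρg = 1000 × 9.81 = 9810 N/m³ = 9.81 kN/m³.
The centroid is at the centre, 0.9 m below the top of the plate, so the centroid depth is h_c = 0.9 m.
A = π(0.9)² = 2.54469 m².
Resultant F = γ·h_c·A = 9.81 × 0.9 × 2.54469 = 22.4671 kN.

F ≈ 22.47 kN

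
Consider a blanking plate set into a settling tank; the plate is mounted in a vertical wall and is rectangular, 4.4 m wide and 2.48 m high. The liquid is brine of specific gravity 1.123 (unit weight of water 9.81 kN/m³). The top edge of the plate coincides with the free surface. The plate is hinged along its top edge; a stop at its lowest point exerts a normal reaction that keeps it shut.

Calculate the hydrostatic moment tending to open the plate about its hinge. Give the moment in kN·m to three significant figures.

γ = 1.123 × 9.81 = 11.01663 kN/m³.
The centroid lies 2.48/2 = 1.24 m below the top edge, so the centroid depth is h_c = 1.24 m.
A = 4.4 × 2.48 = 10.912 m².
Resultant F = γ·h_c·A = 11.01663 × 1.24 × 10.912 = 149.065 kN.
I_c = b·h³/12 = 4.4 × 2.48³/12 = 5.59276 m⁴.
Centre of pressure: y_p = y_c + I_c/(y_c·A) = 1.24 + 5.59276/(1.24 × 10.912) = 1.24 + 0.413333 = 1.65333 m along the plane.
The resultant acts 1.24 + 0.413333 = 1.65333 m (along the plate) below the hinge at the top edge, so the moment about the hinge is M = F × 1.65333 = 149.065 × 1.65333 = 246.454 kN·m.

M ≈ 246 kN·m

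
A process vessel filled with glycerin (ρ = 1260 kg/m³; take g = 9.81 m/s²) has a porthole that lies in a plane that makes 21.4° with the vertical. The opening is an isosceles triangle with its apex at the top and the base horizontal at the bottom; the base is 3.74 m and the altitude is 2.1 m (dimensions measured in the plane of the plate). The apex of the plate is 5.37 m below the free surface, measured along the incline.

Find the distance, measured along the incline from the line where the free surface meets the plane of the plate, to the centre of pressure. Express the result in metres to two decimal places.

y_p = 6.81 m

γ = ρg = 1260 × 9.81 / 1000 = 12.3606 kN/m³.
The plate makes 21.4° with the vertical, i.e. θ = 90° − 21.4° = 68.6° to the horizontal. Measuring y along the incline from the free-surface line, vertical depth h = y·sinθ with sinθ = 0.931056.
With the apex up, the centroid sits 2h/3 = 2 × 2.1/3 = 1.4 m below the apex, so y_c = 5.37 + 1.4 = 6.77 m and h_c = 6.77 × 0.931056 = 6.30325 m.
A = ½ × 3.74 × 2.1 = 3.927 m².
Resultant F = γ·h_c·A = 12.3606 × 6.30325 × 3.927 = 305.96 kN.
I_c = b·h³/36 = 3.74 × 2.1³/36 = 0.962115 m⁴.
Centre of pressure: y_p = y_c + I_c/(y_c·A) = 6.77 + 0.962115/(6.77 × 3.927) = 6.77 + 0.0361891 = 6.80619 m along the plane.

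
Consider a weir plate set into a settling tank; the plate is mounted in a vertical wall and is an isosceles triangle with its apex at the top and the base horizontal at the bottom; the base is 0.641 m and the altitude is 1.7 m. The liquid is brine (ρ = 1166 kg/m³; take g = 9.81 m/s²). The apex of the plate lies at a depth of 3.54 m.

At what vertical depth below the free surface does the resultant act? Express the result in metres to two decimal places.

h_p = 4.71 m

γ = ρg = 1166 × 9.81 / 1000 = 11.43846 kN/m³.
With the apex up, the centroid sits 2h/3 = 2 × 1.7/3 = 1.13333 m below the apex, so the centroid depth is h_c = 3.54 + 1.13333 = 4.67333 m.
A = ½ × 0.641 × 1.7 = 0.54485 m².
Resultant F = γ·h_c·A = 11.43846 × 4.67333 × 0.54485 = 29.1253 kN.
I_c = b·h³/36 = 0.641 × 1.7³/36 = 0.0874787 m⁴.
Centre of pressure: y_p = y_c + I_c/(y_c·A) = 4.67333 + 0.0874787/(4.67333 × 0.54485) = 4.67333 + 0.0343557 = 4.70769 m along the plane.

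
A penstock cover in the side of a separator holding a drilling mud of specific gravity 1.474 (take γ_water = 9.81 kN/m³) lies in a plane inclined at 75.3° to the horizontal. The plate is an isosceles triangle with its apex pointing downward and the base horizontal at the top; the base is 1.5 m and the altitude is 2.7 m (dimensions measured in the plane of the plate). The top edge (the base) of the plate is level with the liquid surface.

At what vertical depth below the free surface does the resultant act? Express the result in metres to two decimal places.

h_p = 1.31 m

γ = 1.474 × 9.81 = 14.45994 kN/m³.
Let θ = 75.3° be the plate's angle to the horizontal; measure y along the incline from where the plane meets the free surface. Vertical depth h = y·sinθ with sinθ = 0.967268.
With the apex down, the centroid sits h/3 = 2.7/3 = 0.9 m below the base (the top edge), so y_c = 0.9 m and h_c = 0.9 × 0.967268 = 0.870541 m.
A = ½ × 1.5 × 2.7 = 2.025 m².
Resultant F = γ·h_c·A = 14.45994 × 0.870541 × 2.025 = 25.4906 kN.
I_c = b·h³/36 = 1.5 × 2.7³/36 = 0.820125 m⁴.
Centre of pressure: y_p = y_c + I_c/(y_c·A) = 0.9 + 0.820125/(0.9 × 2.025) = 0.9 + 0.45 = 1.35 m along the plane.
Vertically, h_p = y_p·sinθ = 1.35 × 0.967268 = 1.30581 m.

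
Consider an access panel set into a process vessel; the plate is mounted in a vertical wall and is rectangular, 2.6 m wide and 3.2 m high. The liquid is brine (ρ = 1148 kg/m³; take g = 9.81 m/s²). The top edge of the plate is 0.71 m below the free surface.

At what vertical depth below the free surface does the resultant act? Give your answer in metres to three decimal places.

γ = ρg = 1148 × 9.81 / 1000 = 11.26188 kN/m³.
The centroid lies 3.2/2 = 1.6 m below the top edge, so the centroid depth is h_c = 0.71 + 1.6 = 2.31 m.
A = 2.6 × 3.2 = 8.32 m².
Resultant F = γ·h_c·A = 11.26188 × 2.31 × 8.32 = 216.444 kN.
I_c = b·h³/12 = 2.6 × 3.2³/12 = 7.09973 m⁴.
Centre of pressure: y_p = y_c + I_c/(y_c·A) = 2.31 + 7.09973/(2.31 × 8.32) = 2.31 + 0.369408 = 2.67941 m along the plane.

h_p = 2.679 m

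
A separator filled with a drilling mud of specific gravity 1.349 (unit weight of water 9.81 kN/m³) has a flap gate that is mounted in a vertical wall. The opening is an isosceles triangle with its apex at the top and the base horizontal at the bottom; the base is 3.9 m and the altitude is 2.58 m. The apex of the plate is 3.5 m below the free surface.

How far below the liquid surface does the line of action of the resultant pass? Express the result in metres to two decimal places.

γ = 1.349 × 9.81 = 13.23369 kN/m³.
With the apex up, the centroid sits 2h/3 = 2 × 2.58/3 = 1.72 m below the apex, so the centroid depth is h_c = 3.5 + 1.72 = 5.22 m.
A = ½ × 3.9 × 2.58 = 5.031 m².
Resultant F = γ·h_c·A = 13.23369 × 5.22 × 5.031 = 347.541 kN.
I_c = b·h³/36 = 3.9 × 2.58³/36 = 1.86046 m⁴.
Centre of pressure: y_p = y_c + I_c/(y_c·A) = 5.22 + 1.86046/(5.22 × 5.031) = 5.22 + 0.0708428 = 5.29084 m along the plane.

h_p = 5.29 m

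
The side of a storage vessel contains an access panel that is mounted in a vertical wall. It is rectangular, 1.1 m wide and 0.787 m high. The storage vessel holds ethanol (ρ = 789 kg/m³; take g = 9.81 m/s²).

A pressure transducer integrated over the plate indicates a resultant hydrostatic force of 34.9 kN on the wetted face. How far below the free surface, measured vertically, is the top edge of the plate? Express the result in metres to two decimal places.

γ = ρg = 789 × 9.81 / 1000 = 7.74009 kN/m³.
A = 1.1 × 0.787 = 0.8657 m².
From F = γ·h_c·A, the centroid depth is h_c = 34.9/(7.74009 × 0.8657) = 5.20849 m.
The centroid lies 0.787/2 = 0.3935 m below the top edge, so the top edge sits at h_top = 5.20849 − 0.3935 = 4.81499 m below the surface.

d_top ≈ 4.81 m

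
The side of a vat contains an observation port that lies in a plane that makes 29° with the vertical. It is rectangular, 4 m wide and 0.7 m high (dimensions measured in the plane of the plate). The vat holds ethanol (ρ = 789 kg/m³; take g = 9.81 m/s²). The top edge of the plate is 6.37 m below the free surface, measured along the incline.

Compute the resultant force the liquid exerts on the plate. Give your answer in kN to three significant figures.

γ = ρg = 789 × 9.81 / 1000 = 7.74009 kN/m³.
The plate makes 29° with the vertical, i.e. θ = 90° − 29° = 61° to the horizontal. Measuring y along the incline from the free-surface line, vertical depth h = y·sinθ with sinθ = 0.874620.
The centroid lies 0.7/2 = 0.35 m below the top edge, so y_c = 6.37 + 0.35 = 6.72 m and h_c = 6.72 × 0.874620 = 5.87745 m.
A = 4 × 0.7 = 2.8 m².
Resultant F = γ·h_c·A = 7.74009 × 5.87745 × 2.8 = 127.378 kN.

F ≈ 127 kN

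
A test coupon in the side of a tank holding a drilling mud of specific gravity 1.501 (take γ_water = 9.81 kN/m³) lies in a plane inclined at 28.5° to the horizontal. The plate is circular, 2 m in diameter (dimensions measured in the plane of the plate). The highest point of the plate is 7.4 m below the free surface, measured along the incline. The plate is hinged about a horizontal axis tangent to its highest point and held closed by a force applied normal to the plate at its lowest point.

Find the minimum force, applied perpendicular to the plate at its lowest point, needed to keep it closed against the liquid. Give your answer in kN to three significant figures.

P ≈ 95.5 kN

γ = 1.501 × 9.81 = 14.72481 kN/m³.
Let θ = 28.5° be the plate's angle to the horizontal; measure y along the incline from where the plane meets the free surface. Vertical depth h = y·sinθ with sinθ = 0.477159.
The centroid is at the centre, 1 m below the top of the plate, so y_c = 7.4 + 1 = 8.4 m and h_c = 8.4 × 0.477159 = 4.00814 m.
A = π(1)² = 3.14159 m².
Resultant F = γ·h_c·A = 14.72481 × 4.00814 × 3.14159 = 185.414 kN.
I_c = πr⁴/4 = π × 1⁴/4 = 0.785398 m⁴.
Centre of pressure: y_p = y_c + I_c/(y_c·A) = 8.4 + 0.785398/(8.4 × 3.14159) = 8.4 + 0.0297619 = 8.42976 m along the plane.
The resultant acts 1 + 0.0297619 = 1.02976 m (along the plate) below the hinge at the top edge, so the moment about the hinge is M = F × 1.02976 = 185.414 × 1.02976 = 190.932 kN·m.
A normal force at the bottom, 2 m from the hinge, must supply this moment: P = 190.932/2 = 95.466 kN.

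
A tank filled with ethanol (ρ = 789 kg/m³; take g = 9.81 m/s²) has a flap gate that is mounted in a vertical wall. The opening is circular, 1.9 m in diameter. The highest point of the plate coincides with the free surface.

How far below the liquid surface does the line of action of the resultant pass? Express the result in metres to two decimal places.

γ = ρg = 789 × 9.81 / 1000 = 7.74009 kN/m³.
The centroid is at the centre, 0.95 m below the top of the plate, so the centroid depth is h_c = 0.95 m.
A = π(0.95)² = 2.83529 m².
Resultant F = γ·h_c·A = 7.74009 × 0.95 × 2.83529 = 20.8481 kN.
I_c = πr⁴/4 = π × 0.95⁴/4 = 0.639712 m⁴.
Centre of pressure: y_p = y_c + I_c/(y_c·A) = 0.95 + 0.639712/(0.95 × 2.83529) = 0.95 + 0.2375 = 1.1875 m along the plane.

h_p = 1.19 m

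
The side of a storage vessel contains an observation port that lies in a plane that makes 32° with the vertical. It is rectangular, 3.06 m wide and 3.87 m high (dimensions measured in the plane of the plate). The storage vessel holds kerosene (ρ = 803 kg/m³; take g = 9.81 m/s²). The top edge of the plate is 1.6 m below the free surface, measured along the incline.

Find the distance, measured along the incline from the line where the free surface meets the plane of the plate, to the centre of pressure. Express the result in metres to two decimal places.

y_p = 3.89 m

γ = ρg = 803 × 9.81 / 1000 = 7.87743 kN/m³.
The plate makes 32° with the vertical, i.e. θ = 90° − 32° = 58° to the horizontal. Measuring y along the incline from the free-surface line, vertical depth h = y·sinθ with sinθ = 0.848048.
The centroid lies 3.87/2 = 1.935 m below the top edge, so y_c = 1.6 + 1.935 = 3.535 m and h_c = 3.535 × 0.848048 = 2.99785 m.
A = 3.06 × 3.87 = 11.8422 m².
Resultant F = γ·h_c·A = 7.87743 × 2.99785 × 11.8422 = 279.658 kN.
I_c = b·h³/12 = 3.06 × 3.87³/12 = 14.78 m⁴.
Centre of pressure: y_p = y_c + I_c/(y_c·A) = 3.535 + 14.78/(3.535 × 11.8422) = 3.535 + 0.353063 = 3.88806 m along the plane.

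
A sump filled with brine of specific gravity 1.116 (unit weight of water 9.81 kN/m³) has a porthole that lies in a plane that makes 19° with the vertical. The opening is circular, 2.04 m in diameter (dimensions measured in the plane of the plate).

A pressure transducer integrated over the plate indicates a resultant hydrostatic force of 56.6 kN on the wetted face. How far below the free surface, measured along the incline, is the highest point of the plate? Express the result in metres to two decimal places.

y_top ≈ 0.65 m

γ = 1.116 × 9.81 = 10.94796 kN/m³.
A = π(1.02)² = 3.26851 m².
From F = γ·h_c·A, the centroid depth is h_c = 56.6/(10.94796 × 3.26851) = 1.58173 m.
The plate makes 19° with the vertical, i.e. θ = 90° − 19° = 71° to the horizontal. Measuring y along the incline from the free-surface line, vertical depth h = y·sinθ with sinθ = 0.945519.
Along the incline, y_c = h_c/sinθ = 1.58173/0.945519 = 1.67287 m.
The centroid is at the centre, 1.02 m below the top of the plate, so the highest point sits at y_top = 1.67287 − 1.02 = 0.65287 m along the incline.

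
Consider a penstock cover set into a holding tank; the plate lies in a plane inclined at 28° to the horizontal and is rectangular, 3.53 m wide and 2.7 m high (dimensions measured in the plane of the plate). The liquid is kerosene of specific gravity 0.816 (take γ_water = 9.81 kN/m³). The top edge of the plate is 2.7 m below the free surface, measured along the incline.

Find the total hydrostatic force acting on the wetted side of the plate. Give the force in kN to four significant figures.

F ≈ 145.1 kN

γ = 0.816 × 9.81 = 8.00496 kN/m³.
Let θ = 28° be the plate's angle to the horizontal; measure y along the incline from where the plane meets the free surface. Vertical depth h = y·sinθ with sinθ = 0.469472.
The centroid lies 2.7/2 = 1.35 m below the top edge, so y_c = 2.7 + 1.35 = 4.05 m and h_c = 4.05 × 0.469472 = 1.90136 m.
A = 3.53 × 2.7 = 9.531 m².
Resultant F = γ·h_c·A = 8.00496 × 1.90136 × 9.531 = 145.065 kN.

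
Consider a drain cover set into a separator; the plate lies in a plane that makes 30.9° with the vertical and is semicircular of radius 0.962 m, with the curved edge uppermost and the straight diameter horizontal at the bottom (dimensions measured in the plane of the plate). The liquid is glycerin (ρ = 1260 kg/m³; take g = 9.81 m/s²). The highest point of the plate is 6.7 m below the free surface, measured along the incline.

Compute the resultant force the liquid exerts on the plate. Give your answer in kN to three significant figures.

F ≈ 112 kN

γ = ρg = 1260 × 9.81 / 1000 = 12.3606 kN/m³.
The plate makes 30.9° with the vertical, i.e. θ = 90° − 30.9° = 59.1° to the horizontal. Measuring y along the incline from the free-surface line, vertical depth h = y·sinθ with sinθ = 0.858065.
The centroid lies 4r/(3π) = 0.408285 m above the diameter, so r − 4r/(3π) = 0.962 − 0.408285 = 0.553715 m below the topmost point, so y_c = 6.7 + 0.553715 = 7.25371 m and h_c = 7.25371 × 0.858065 = 6.22415 m.
A = πr²/2 = π × 0.962²/2 = 1.45368 m².
Resultant F = γ·h_c·A = 12.3606 × 6.22415 × 1.45368 = 111.838 kN.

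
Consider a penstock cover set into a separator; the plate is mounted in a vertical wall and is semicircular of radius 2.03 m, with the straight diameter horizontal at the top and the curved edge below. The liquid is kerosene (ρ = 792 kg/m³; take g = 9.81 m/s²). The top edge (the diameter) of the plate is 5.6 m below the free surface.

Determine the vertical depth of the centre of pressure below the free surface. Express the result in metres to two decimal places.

h_p = 6.51 m

γ = ρg = 792 × 9.81 / 1000 = 7.76952 kN/m³.
The centroid of a semicircle lies 4r/(3π) = 0.861559 m from the diameter, here below the top edge, so the centroid depth is h_c = 5.6 + 0.861559 = 6.46156 m.
A = πr²/2 = π × 2.03²/2 = 6.47309 m².
Resultant F = γ·h_c·A = 7.76952 × 6.46156 × 6.47309 = 324.97 kN.
I_c = (π/8 − 8/(9π))·r⁴ = 0.109757 × 2.03⁴ = 1.86387 m⁴.
Centre of pressure: y_p = y_c + I_c/(y_c·A) = 6.46156 + 1.86387/(6.46156 × 6.47309) = 6.46156 + 0.0445622 = 6.50612 m along the plane.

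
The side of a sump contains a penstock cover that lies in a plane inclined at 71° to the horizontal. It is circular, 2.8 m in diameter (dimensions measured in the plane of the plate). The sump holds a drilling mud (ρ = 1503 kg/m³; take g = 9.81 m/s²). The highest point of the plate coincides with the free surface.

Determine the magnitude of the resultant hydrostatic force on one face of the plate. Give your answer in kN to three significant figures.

F ≈ 120 kN

γ = ρg = 1503 × 9.81 / 1000 = 14.74443 kN/m³.
Let θ = 71° be the plate's angle to the horizontal; measure y along the incline from where the plane meets the free surface. Vertical depth h = y·sinθ with sinθ = 0.945519.
The centroid is at the centre, 1.4 m below the top of the plate, so y_c = 1.4 m and h_c = 1.4 × 0.945519 = 1.32373 m.
A = π(1.4)² = 6.15752 m².
Resultant F = γ·h_c·A = 14.74443 × 1.32373 × 6.15752 = 120.18 kN.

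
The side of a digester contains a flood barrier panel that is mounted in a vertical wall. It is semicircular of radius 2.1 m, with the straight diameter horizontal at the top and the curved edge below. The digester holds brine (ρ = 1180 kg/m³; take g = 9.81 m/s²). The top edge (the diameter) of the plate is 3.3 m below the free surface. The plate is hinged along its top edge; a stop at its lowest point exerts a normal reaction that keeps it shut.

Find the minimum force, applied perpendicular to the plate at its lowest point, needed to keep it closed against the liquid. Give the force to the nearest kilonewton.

P ≈ 154 kN

γ = ρg = 1180 × 9.81 / 1000 = 11.5758 kN/m³.
The centroid of a semicircle lies 4r/(3π) = 0.891268 m from the diameter, here below the top edge, so the centroid depth is h_c = 3.3 + 0.891268 = 4.19127 m.
A = πr²/2 = π × 2.1²/2 = 6.92721 m².
Resultant F = γ·h_c·A = 11.5758 × 4.19127 × 6.92721 = 336.09 kN.
I_c = (π/8 − 8/(9π))·r⁴ = 0.109757 × 2.1⁴ = 2.13457 m⁴.
Centre of pressure: y_p = y_c + I_c/(y_c·A) = 4.19127 + 2.13457/(4.19127 × 6.92721) = 4.19127 + 0.0735202 = 4.26479 m along the plane.
The resultant acts 0.891268 + 0.0735202 = 0.964788 m (along the plate) below the hinge at the top edge, so the moment about the hinge is M = F × 0.964788 = 336.09 × 0.964788 = 324.256 kN·m.
A normal force at the bottom, 2.1 m from the hinge, must supply this moment: P = 324.256/2.1 = 154.408 kN.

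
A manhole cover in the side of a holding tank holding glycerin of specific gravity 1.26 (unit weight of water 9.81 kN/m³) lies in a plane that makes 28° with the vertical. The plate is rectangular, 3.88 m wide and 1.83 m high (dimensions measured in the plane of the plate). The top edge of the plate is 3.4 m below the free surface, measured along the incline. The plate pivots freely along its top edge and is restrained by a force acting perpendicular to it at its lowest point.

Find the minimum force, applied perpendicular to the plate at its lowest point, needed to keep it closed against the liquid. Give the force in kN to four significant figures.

γ = 1.26 × 9.81 = 12.3606 kN/m³.
The plate makes 28° with the vertical, i.e. θ = 90° − 28° = 62° to the horizontal. Measuring y along the incline from the free-surface line, vertical depth h = y·sinθ with sinθ = 0.882948.
The centroid lies 1.83/2 = 0.915 m below the top edge, so y_c = 3.4 + 0.915 = 4.315 m and h_c = 4.315 × 0.882948 = 3.80992 m.
A = 3.88 × 1.83 = 7.1004 m².
Resultant F = γ·h_c·A = 12.3606 × 3.80992 × 7.1004 = 334.378 kN.
I_c = b·h³/12 = 3.88 × 1.83³/12 = 1.98154 m⁴.
Centre of pressure: y_p = y_c + I_c/(y_c·A) = 4.315 + 1.98154/(4.315 × 7.1004) = 4.315 + 0.0646754 = 4.37968 m along the plane.
The resultant acts 0.915 + 0.0646754 = 0.979675 m (along the plate) below the hinge at the top edge, so the moment about the hinge is M = F × 0.979675 = 334.378 × 0.979675 = 327.582 kN·m.
A normal force at the bottom, 1.83 m from the hinge, must supply this moment: P = 327.582/1.83 = 179.007 kN.

P ≈ 179.0 kN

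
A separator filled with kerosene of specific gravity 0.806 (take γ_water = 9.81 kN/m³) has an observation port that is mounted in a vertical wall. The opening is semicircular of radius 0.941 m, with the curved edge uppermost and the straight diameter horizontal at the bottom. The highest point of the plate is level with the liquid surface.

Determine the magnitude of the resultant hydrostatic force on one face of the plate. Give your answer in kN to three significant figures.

γ = 0.806 × 9.81 = 7.90686 kN/m³.
The centroid lies 4r/(3π) = 0.399373 m above the diameter, so r − 4r/(3π) = 0.941 − 0.399373 = 0.541627 m below the topmost point, so the centroid depth is h_c = 0.541627 m.
A = πr²/2 = π × 0.941²/2 = 1.39091 m².
Resultant F = γ·h_c·A = 7.90686 × 0.541627 × 1.39091 = 5.95667 kN.

F ≈ 5.96 kN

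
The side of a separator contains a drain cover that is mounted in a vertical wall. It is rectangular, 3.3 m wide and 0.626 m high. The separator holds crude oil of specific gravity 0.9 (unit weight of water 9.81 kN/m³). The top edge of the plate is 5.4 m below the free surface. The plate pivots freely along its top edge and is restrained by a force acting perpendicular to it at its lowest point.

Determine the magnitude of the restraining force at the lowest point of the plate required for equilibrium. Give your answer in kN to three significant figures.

γ = 0.9 × 9.81 = 8.829 kN/m³.
The centroid lies 0.626/2 = 0.313 m below the top edge, so the centroid depth is h_c = 5.4 + 0.313 = 5.713 m.
A = 3.3 × 0.626 = 2.0658 m².
Resultant F = γ·h_c·A = 8.829 × 5.713 × 2.0658 = 104.199 kN.
I_c = b·h³/12 = 3.3 × 0.626³/12 = 0.0674615 m⁴.
Centre of pressure: y_p = y_c + I_c/(y_c·A) = 5.713 + 0.0674615/(5.713 × 2.0658) = 5.713 + 0.00571615 = 5.71872 m along the plane.
The resultant acts 0.313 + 0.00571615 = 0.318716 m (along the plate) below the hinge at the top edge, so the moment about the hinge is M = F × 0.318716 = 104.199 × 0.318716 = 33.2099 kN·m.
A normal force at the bottom, 0.626 m from the hinge, must supply this moment: P = 33.2099/0.626 = 53.051 kN.

P ≈ 53.1 kN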